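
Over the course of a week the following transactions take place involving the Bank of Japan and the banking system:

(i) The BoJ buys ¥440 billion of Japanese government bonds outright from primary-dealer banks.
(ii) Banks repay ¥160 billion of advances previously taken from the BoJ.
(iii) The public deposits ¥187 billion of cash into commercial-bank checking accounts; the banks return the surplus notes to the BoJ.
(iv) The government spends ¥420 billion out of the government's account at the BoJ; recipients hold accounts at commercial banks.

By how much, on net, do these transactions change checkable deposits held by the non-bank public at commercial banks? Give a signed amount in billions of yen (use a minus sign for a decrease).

+¥607 billion

OMO purchase (from banks) ¥440 billion: the counterparty is a bank, so public deposits are unchanged → 0.
Discount-window repayment ¥160 billion: the counterparty is a bank, so public deposits are unchanged → 0.
Currency deposit ¥187 billion: non-bank counterparties' bank balances rise → +¥187B.
Government spending ¥420 billion: non-bank counterparties' bank balances rise → +¥420B.
Net: 0 + 0 + 187 + 420 = +¥607 billion.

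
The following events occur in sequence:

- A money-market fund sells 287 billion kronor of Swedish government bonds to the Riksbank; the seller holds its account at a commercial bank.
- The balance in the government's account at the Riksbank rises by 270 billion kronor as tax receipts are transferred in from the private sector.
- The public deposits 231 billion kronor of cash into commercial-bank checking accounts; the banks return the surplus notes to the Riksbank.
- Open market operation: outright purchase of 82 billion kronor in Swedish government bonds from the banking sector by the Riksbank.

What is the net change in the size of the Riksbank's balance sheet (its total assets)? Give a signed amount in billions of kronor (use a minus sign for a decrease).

Riksbank balance sheet:
  Assets:      Securities +369B
  Liabilities: Bank reserves +330B, Currency in circulation −231B, Government deposits +270B
Change in total Riksbank assets = +369 billion.

+369 billion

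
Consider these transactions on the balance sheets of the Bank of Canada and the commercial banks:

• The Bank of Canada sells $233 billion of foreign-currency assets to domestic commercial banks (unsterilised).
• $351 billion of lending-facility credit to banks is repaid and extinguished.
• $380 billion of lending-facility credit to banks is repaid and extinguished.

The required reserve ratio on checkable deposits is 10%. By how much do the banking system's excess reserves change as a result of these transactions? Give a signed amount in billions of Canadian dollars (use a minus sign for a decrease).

FX sale $233 billion: reserves −$233B, deposits 0.
Discount-window repayment $351 billion: reserves −$351B, deposits 0.
Discount-window repayment $380 billion: reserves −$380B, deposits 0.
Totals: Δreserves = −$964B, Δdeposits = 0.
Δrequired reserves = 10% × 0 = 0.
Δexcess reserves = Δreserves − Δrequired = −$964B − (0) = -$964 billion.

-$964 billion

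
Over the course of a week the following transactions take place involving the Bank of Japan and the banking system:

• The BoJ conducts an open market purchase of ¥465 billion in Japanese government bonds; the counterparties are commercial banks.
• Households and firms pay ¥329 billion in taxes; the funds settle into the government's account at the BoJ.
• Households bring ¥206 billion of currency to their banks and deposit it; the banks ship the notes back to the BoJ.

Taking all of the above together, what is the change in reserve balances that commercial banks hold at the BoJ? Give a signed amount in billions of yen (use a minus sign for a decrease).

BoJ balance sheet:
  Assets:      Securities +¥465B
  Liabilities: Bank reserves +¥342B, Currency in circulation −¥206B, Government deposits +¥329B
So the change in reserve balances that commercial banks hold at the BoJ is +¥342 billion.

+¥342 billion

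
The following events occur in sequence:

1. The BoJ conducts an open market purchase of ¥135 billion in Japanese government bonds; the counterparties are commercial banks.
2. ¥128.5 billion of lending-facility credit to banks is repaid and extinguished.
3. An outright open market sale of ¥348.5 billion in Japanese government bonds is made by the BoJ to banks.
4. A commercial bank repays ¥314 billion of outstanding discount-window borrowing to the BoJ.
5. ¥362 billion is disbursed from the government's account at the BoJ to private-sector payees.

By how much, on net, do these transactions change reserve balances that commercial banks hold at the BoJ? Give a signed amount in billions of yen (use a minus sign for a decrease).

OMO purchase (from banks) ¥135 billion: the BoJ pays by crediting reserve accounts → +¥135B.
Discount-window repayment ¥128.5 billion: repayment is debited from reserves → −¥128.5B.
OMO sale (to banks) ¥348.5 billion: the buying banks pay out of their reserve balances → −¥348.5B.
Discount-window repayment ¥314 billion: repayment is debited from reserves → −¥314B.
Government spending ¥362 billion: government payments flow into bank reserve accounts → +¥362B.
Net: 135 − 128.5 − 348.5 − 314 + 362 = -¥294 billion.

-¥294 billion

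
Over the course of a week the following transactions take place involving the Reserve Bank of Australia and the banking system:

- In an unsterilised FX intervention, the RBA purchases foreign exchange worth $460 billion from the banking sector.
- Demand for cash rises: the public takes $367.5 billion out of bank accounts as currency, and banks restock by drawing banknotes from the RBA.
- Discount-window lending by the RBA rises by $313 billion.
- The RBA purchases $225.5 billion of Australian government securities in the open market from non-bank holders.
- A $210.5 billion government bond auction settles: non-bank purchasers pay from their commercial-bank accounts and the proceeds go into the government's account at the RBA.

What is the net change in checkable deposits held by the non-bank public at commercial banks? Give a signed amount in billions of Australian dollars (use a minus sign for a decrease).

FX purchase $460 billion: the counterparty is a bank, so public deposits are unchanged → 0.
Currency withdrawal $367.5 billion: non-bank counterparties' bank balances fall → −$367.5B.
Discount-window loan $313 billion: the counterparty is a bank, so public deposits are unchanged → 0.
Asset purchase (from non-banks) $225.5 billion: non-bank counterparties' bank balances rise → +$225.5B.
Government account inflow $210.5 billion: non-bank counterparties' bank balances fall → −$210.5B.
Net: 0 − 367.5 + 0 + 225.5 − 210.5 = -$352.5 billion.

-$352.5 billion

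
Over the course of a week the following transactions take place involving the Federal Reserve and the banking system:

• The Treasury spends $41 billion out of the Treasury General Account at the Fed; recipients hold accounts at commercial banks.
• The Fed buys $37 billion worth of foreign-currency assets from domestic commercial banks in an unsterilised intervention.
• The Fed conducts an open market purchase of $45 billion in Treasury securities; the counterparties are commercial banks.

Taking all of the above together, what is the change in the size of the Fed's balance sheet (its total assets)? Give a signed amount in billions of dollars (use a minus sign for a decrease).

Government spending $41 billion: only the composition of liabilities changes → 0.
FX purchase $37 billion: a Fed asset is acquired → +$37B.
OMO purchase (from banks) $45 billion: a Fed asset is acquired → +$45B.
Net: 0 + 37 + 45 = +$82 billion.

+$82 billion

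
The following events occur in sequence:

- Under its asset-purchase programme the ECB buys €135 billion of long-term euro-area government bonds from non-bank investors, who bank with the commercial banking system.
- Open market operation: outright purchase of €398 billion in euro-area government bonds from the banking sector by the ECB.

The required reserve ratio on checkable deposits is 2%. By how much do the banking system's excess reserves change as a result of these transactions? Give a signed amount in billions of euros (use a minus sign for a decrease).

Asset purchase (from non-banks) €135 billion: reserves +€135B, deposits +€135B.
OMO purchase (from banks) €398 billion: reserves +€398B, deposits 0.
Totals: Δreserves = +€533B, Δdeposits = +€135B.
Δrequired reserves = 2% × +€135B = +€2.7B.
Δexcess reserves = Δreserves − Δrequired = +€533B − (+€2.7B) = +€530.3 billion.

+€530.3 billion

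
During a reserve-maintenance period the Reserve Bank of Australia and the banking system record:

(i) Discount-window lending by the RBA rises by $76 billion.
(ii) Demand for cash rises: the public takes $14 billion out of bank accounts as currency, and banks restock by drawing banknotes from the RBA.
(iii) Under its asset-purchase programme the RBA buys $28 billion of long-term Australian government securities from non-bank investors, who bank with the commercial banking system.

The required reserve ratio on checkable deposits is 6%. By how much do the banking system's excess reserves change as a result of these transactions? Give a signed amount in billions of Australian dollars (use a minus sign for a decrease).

+$89.16 billion

Discount-window loan $76 billion: reserves +$76B, deposits 0.
Currency withdrawal $14 billion: reserves −$14B, deposits −$14B.
Asset purchase (from non-banks) $28 billion: reserves +$28B, deposits +$28B.
Totals: Δreserves = +$90B, Δdeposits = +$14B.
Δrequired reserves = 6% × +$14B = +$0.84B.
Δexcess reserves = Δreserves − Δrequired = +$90B − (+$0.84B) = +$89.16 billion.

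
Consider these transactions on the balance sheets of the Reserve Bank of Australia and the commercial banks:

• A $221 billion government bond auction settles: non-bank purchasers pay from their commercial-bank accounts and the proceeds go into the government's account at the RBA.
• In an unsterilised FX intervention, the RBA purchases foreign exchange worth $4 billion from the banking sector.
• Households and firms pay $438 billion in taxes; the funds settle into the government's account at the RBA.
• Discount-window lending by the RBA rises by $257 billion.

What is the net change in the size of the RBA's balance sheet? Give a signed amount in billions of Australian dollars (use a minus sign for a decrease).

Government account inflow $221 billion: only the composition of liabilities changes → 0.
FX purchase $4 billion: an RBA asset is acquired → +$4B.
Government account inflow $438 billion: only the composition of liabilities changes → 0.
Discount-window loan $257 billion: an RBA asset is acquired → +$257B.
Net: 0 + 4 + 0 + 257 = +$261 billion.

+$261 billion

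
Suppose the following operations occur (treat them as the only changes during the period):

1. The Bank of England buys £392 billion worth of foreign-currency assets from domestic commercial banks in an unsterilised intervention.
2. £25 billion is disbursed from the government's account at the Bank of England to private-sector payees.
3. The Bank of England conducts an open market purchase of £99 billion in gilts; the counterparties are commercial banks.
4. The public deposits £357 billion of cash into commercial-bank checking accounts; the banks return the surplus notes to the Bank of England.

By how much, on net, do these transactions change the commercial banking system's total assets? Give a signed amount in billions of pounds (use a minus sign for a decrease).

+£382 billion

Bank of England balance sheet:
  Assets:      Securities +£99B, Foreign assets +£392B
  Liabilities: Bank reserves +£873B, Currency in circulation −£357B, Government deposits −£25B
Commercial banking system:
  Assets:      Reserves at CB +£873B, Securities −£99B, Foreign assets −£392B
  Liabilities: Checkable deposits +£382B
Change in total bank assets = +£382 billion.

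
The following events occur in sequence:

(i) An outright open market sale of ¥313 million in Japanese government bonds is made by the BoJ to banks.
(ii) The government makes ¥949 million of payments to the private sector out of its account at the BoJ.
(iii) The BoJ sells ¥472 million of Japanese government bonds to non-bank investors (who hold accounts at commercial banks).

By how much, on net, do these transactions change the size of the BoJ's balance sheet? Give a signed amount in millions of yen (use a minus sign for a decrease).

OMO sale (to banks) ¥313 million: a BoJ asset is shed → −¥313M.
Government spending ¥949 million: only the composition of liabilities changes → 0.
Asset sale (to non-banks) ¥472 million: a BoJ asset is shed → −¥472M.
Net: −313 + 0 − 472 = -¥785 million.

-¥785 million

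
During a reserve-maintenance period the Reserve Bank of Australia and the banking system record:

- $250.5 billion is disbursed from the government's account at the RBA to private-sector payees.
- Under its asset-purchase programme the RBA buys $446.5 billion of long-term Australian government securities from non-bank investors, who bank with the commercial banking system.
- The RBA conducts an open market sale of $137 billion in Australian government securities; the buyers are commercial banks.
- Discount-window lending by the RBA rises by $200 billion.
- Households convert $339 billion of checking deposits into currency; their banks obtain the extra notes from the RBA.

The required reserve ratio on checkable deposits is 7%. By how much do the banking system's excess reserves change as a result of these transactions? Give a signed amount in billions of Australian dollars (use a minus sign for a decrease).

+$395.94 billion

Government spending $250.5 billion: reserves +$250.5B, deposits +$250.5B.
Asset purchase (from non-banks) $446.5 billion: reserves +$446.5B, deposits +$446.5B.
OMO sale (to banks) $137 billion: reserves −$137B, deposits 0.
Discount-window loan $200 billion: reserves +$200B, deposits 0.
Currency withdrawal $339 billion: reserves −$339B, deposits −$339B.
Totals: Δreserves = +$421B, Δdeposits = +$358B.
Δrequired reserves = 7% × +$358B = +$25.06B.
Δexcess reserves = Δreserves − Δrequired = +$421B − (+$25.06B) = +$395.94 billion.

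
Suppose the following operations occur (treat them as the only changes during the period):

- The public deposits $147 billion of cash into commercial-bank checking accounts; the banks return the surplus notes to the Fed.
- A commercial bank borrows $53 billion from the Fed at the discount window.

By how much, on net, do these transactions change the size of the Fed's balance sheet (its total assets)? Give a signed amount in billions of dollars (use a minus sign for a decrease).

+$53 billion

Currency deposit $147 billion: only the composition of liabilities changes → 0.
Discount-window loan $53 billion: a Fed asset is acquired → +$53B.
Net: 0 + 53 = +$53 billion.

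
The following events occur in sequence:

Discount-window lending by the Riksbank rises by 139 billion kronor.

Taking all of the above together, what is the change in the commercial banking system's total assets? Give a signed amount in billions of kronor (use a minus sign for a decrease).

Discount-window loan 139 billion kronor: bank balance sheets expand → +139B.

+139 billion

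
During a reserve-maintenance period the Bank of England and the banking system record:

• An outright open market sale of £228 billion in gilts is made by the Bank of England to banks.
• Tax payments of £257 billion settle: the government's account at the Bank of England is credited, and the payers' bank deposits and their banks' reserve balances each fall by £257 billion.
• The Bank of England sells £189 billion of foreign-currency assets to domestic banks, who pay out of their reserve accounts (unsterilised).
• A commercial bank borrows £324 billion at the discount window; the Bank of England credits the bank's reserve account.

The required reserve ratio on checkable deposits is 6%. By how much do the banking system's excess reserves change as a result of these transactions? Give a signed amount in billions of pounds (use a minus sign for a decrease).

-£334.58 billion

OMO sale (to banks) £228 billion: reserves −£228B, deposits 0.
Government account inflow £257 billion: reserves −£257B, deposits −£257B.
FX sale £189 billion: reserves −£189B, deposits 0.
Discount-window loan £324 billion: reserves +£324B, deposits 0.
Totals: Δreserves = −£350B, Δdeposits = −£257B.
Δrequired reserves = 6% × −£257B = −£15.42B.
Δexcess reserves = Δreserves − Δrequired = −£350B − (−£15.42B) = -£334.58 billion.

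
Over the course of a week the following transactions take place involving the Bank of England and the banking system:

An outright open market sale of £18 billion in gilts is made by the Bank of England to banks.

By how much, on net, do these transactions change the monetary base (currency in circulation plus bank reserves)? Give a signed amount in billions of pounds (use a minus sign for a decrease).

-£18 billion

Bank of England balance sheet:
  Assets:      Securities −£18B
  Liabilities: Bank reserves −£18B
Monetary base = currency + reserves: 0 + (−£18B) = -£18 billion.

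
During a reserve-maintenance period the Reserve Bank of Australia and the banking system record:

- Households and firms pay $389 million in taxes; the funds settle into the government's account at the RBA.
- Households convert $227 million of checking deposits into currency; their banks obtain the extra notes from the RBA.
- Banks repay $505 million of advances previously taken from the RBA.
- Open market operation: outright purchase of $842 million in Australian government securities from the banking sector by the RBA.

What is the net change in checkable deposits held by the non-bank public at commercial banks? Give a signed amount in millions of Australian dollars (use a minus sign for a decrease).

Government account inflow $389 million: non-bank counterparties' bank balances fall → −$389M.
Currency withdrawal $227 million: non-bank counterparties' bank balances fall → −$227M.
Discount-window repayment $505 million: the counterparty is a bank, so public deposits are unchanged → 0.
OMO purchase (from banks) $842 million: the counterparty is a bank, so public deposits are unchanged → 0.
Net: −389 − 227 + 0 + 0 = -$616 million.

-$616 million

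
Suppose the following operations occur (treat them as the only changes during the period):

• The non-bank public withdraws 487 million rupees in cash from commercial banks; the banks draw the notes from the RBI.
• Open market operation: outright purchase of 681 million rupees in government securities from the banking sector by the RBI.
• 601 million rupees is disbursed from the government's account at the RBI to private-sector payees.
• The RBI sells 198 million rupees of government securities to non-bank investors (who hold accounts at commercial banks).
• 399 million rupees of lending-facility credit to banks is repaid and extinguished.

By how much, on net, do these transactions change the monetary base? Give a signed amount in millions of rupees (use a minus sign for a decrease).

+685 million

RBI balance sheet:
  Assets:      Securities +483M, Loans to banks −399M
  Liabilities: Bank reserves +198M, Currency in circulation +487M, Government deposits −601M
Monetary base = currency + reserves: +487M + (+198M) = +685 million.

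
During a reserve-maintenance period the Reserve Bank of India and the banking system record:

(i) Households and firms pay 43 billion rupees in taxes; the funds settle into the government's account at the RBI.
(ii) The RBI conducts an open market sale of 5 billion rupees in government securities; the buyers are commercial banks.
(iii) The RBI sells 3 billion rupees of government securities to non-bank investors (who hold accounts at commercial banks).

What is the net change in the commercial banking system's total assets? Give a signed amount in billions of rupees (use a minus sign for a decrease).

Government account inflow 43 billion rupees: bank balance sheets shrink → −43B.
OMO sale (to banks) 5 billion rupees: just an asset swap on bank balance sheets → 0.
Asset sale (to non-banks) 3 billion rupees: bank balance sheets shrink → −3B.
Net: −43 + 0 − 3 = -46 billion.

-46 billion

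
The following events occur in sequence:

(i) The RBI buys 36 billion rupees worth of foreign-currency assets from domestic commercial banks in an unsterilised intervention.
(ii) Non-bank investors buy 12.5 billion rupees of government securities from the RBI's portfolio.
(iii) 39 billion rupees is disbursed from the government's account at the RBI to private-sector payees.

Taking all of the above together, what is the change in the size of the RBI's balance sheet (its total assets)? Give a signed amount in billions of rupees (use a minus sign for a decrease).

RBI balance sheet:
  Assets:      Securities −12.5B, Foreign assets +36B
  Liabilities: Bank reserves +62.5B, Government deposits −39B
Commercial banking system:
  Assets:      Reserves at CB +62.5B, Foreign assets −36B
  Liabilities: Checkable deposits +26.5B
Change in total RBI assets = +23.5 billion.

+23.5 billion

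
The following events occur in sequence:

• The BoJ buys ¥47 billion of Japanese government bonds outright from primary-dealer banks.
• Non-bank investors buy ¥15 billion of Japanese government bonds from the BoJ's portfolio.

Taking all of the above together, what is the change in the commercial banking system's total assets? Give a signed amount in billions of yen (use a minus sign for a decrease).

-¥15 billion

BoJ balance sheet:
  Assets:      Securities +¥32B
  Liabilities: Bank reserves +¥32B
Commercial banking system:
  Assets:      Reserves at CB +¥32B, Securities −¥47B
  Liabilities: Checkable deposits −¥15B
Change in total bank assets = -¥15 billion.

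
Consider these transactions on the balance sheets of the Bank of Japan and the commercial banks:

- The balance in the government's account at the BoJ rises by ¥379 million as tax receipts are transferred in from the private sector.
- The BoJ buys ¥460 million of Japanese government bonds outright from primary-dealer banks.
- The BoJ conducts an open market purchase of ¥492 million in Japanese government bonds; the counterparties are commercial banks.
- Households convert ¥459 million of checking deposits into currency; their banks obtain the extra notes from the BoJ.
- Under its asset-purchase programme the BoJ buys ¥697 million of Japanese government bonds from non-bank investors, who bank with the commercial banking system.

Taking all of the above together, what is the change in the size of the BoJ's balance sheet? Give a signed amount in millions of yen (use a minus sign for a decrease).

+¥1649 million

BoJ balance sheet:
  Assets:      Securities +¥1649M
  Liabilities: Bank reserves +¥811M, Currency in circulation +¥459M, Government deposits +¥379M
Commercial banking system:
  Assets:      Reserves at CB +¥811M, Securities −¥952M
  Liabilities: Checkable deposits −¥141M
Change in total BoJ assets = +¥1649 million.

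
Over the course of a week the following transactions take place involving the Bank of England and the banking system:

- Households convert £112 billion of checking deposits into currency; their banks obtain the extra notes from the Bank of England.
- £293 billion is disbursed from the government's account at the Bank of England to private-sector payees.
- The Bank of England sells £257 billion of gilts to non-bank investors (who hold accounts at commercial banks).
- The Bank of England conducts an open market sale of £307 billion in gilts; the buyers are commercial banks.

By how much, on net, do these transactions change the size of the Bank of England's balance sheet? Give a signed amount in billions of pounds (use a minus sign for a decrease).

-£564 billion

Currency withdrawal £112 billion: only the composition of liabilities changes → 0.
Government spending £293 billion: only the composition of liabilities changes → 0.
Asset sale (to non-banks) £257 billion: a Bank of England asset is shed → −£257B.
OMO sale (to banks) £307 billion: a Bank of England asset is shed → −£307B.
Net: 0 + 0 − 257 − 307 = -£564 billion.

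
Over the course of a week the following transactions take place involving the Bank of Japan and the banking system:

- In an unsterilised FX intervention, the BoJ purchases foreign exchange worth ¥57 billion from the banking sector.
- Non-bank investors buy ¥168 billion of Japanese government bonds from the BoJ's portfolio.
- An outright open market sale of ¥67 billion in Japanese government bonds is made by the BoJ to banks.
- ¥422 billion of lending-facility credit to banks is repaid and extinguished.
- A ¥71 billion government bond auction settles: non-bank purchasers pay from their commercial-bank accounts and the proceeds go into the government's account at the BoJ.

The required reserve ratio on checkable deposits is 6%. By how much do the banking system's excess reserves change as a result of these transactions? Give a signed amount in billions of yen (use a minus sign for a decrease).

-¥656.66 billion

FX purchase ¥57 billion: reserves +¥57B, deposits 0.
Asset sale (to non-banks) ¥168 billion: reserves −¥168B, deposits −¥168B.
OMO sale (to banks) ¥67 billion: reserves −¥67B, deposits 0.
Discount-window repayment ¥422 billion: reserves −¥422B, deposits 0.
Government account inflow ¥71 billion: reserves −¥71B, deposits −¥71B.
Totals: Δreserves = −¥671B, Δdeposits = −¥239B.
Δrequired reserves = 6% × −¥239B = −¥14.34B.
Δexcess reserves = Δreserves − Δrequired = −¥671B − (−¥14.34B) = -¥656.66 billion.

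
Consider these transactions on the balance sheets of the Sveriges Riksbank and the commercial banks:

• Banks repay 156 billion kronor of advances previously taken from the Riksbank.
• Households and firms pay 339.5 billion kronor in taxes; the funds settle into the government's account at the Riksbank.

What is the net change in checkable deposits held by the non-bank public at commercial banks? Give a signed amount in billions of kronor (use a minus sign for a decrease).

Riksbank balance sheet:
  Assets:      Loans to banks −156B
  Liabilities: Bank reserves −495.5B, Government deposits +339.5B
Commercial banking system:
  Assets:      Reserves at CB −495.5B
  Liabilities: Checkable deposits −339.5B, Borrowings from CB −156B
So the change in checkable deposits held by the non-bank public at commercial banks is -339.5 billion.

-339.5 billion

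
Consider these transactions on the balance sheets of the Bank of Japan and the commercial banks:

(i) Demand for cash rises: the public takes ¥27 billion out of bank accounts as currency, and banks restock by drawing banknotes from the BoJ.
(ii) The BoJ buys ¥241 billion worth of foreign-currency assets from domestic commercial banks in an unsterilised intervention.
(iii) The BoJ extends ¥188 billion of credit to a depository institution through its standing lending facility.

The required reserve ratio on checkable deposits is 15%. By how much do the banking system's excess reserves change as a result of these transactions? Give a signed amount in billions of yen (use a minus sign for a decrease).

+¥406.05 billion

Currency withdrawal ¥27 billion: reserves −¥27B, deposits −¥27B.
FX purchase ¥241 billion: reserves +¥241B, deposits 0.
Discount-window loan ¥188 billion: reserves +¥188B, deposits 0.
Totals: Δreserves = +¥402B, Δdeposits = −¥27B.
Δrequired reserves = 15% × −¥27B = −¥4.05B.
Δexcess reserves = Δreserves − Δrequired = +¥402B − (−¥4.05B) = +¥406.05 billion.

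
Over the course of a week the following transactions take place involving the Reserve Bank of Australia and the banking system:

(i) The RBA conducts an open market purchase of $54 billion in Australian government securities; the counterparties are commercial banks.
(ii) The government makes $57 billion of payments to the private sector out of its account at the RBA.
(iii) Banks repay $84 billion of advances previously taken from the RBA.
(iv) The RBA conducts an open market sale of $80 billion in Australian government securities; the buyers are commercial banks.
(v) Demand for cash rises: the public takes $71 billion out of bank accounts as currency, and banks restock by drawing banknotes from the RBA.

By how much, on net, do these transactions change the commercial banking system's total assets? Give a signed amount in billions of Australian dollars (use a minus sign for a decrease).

-$98 billion

OMO purchase (from banks) $54 billion: just an asset swap on bank balance sheets → 0.
Government spending $57 billion: bank balance sheets expand → +$57B.
Discount-window repayment $84 billion: bank balance sheets shrink → −$84B.
OMO sale (to banks) $80 billion: just an asset swap on bank balance sheets → 0.
Currency withdrawal $71 billion: bank balance sheets shrink → −$71B.
Net: 0 + 57 − 84 + 0 − 71 = -$98 billion.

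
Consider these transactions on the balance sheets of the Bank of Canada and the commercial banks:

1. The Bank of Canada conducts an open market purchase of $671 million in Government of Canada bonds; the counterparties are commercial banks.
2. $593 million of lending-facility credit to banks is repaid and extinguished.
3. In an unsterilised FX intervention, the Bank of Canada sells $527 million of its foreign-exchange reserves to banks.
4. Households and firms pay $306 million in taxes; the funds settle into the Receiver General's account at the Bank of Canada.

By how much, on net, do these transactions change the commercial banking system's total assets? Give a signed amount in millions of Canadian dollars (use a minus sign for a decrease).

Bank of Canada balance sheet:
  Assets:      Securities +$671M, Loans to banks −$593M, Foreign assets −$527M
  Liabilities: Bank reserves −$755M, Government deposits +$306M
Commercial banking system:
  Assets:      Reserves at CB −$755M, Securities −$671M, Foreign assets +$527M
  Liabilities: Checkable deposits −$306M, Borrowings from CB −$593M
Change in total bank assets = -$899 million.

-$899 million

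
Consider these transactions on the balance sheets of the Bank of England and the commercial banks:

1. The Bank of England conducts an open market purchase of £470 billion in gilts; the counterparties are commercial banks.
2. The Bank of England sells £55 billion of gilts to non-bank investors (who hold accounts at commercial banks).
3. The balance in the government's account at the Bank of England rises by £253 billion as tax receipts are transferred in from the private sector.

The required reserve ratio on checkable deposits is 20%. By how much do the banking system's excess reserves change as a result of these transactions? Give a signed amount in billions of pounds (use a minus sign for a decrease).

OMO purchase (from banks) £470 billion: reserves +£470B, deposits 0.
Asset sale (to non-banks) £55 billion: reserves −£55B, deposits −£55B.
Government account inflow £253 billion: reserves −£253B, deposits −£253B.
Totals: Δreserves = +£162B, Δdeposits = −£308B.
Δrequired reserves = 20% × −£308B = −£61.6B.
Δexcess reserves = Δreserves − Δrequired = +£162B − (−£61.6B) = +£223.6 billion.

+£223.6 billion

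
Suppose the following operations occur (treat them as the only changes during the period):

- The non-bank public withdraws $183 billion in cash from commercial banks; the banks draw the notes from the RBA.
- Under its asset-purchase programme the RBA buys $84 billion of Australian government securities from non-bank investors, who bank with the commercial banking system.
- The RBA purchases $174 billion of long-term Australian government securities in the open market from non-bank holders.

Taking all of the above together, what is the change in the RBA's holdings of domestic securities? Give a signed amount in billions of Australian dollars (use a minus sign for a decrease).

RBA balance sheet:
  Assets:      Securities +$258B
  Liabilities: Bank reserves +$75B, Currency in circulation +$183B
So the change in the RBA's holdings of domestic securities is +$258 billion.

+$258 billion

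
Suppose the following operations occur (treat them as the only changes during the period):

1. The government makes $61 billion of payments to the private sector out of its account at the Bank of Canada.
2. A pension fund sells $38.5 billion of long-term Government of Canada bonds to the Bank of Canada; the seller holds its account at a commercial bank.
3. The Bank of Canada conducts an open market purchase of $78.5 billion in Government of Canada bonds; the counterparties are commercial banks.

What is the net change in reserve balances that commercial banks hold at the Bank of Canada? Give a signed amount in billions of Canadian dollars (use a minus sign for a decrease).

+$178 billion

Government spending $61 billion: government payments flow into bank reserve accounts → +$61B.
Asset purchase (from non-banks) $38.5 billion: the Bank of Canada pays by crediting reserve accounts → +$38.5B.
OMO purchase (from banks) $78.5 billion: the Bank of Canada pays by crediting reserve accounts → +$78.5B.
Net: 61 + 38.5 + 78.5 = +$178 billion.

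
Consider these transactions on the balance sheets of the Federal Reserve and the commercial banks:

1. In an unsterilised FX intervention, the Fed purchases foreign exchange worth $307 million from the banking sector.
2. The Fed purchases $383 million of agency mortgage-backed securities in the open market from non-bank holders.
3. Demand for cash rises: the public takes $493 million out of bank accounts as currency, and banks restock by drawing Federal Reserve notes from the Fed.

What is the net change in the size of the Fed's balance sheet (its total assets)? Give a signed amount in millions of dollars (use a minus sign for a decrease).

Fed balance sheet:
  Assets:      Securities +$383M, Foreign assets +$307M
  Liabilities: Bank reserves +$197M, Currency in circulation +$493M
Commercial banking system:
  Assets:      Reserves at CB +$197M, Foreign assets −$307M
  Liabilities: Checkable deposits −$110M
Change in total Fed assets = +$690 million.

+$690 million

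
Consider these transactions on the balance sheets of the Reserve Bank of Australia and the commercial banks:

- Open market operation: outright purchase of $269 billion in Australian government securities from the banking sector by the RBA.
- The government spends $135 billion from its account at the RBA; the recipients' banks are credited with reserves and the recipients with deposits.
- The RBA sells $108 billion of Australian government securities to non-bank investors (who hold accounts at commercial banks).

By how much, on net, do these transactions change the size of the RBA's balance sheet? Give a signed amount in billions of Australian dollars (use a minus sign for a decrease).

RBA balance sheet:
  Assets:      Securities +$161B
  Liabilities: Bank reserves +$296B, Government deposits −$135B
Commercial banking system:
  Assets:      Reserves at CB +$296B, Securities −$269B
  Liabilities: Checkable deposits +$27B
Change in total RBA assets = +$161 billion.

+$161 billion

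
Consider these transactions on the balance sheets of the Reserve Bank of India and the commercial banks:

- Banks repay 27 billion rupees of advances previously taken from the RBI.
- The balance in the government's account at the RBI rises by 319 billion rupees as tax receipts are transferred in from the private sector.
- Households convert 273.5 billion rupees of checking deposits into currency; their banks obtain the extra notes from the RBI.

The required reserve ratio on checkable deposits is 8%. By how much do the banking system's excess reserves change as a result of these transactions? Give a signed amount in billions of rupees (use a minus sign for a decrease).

Discount-window repayment 27 billion rupees: reserves −27B, deposits 0.
Government account inflow 319 billion rupees: reserves −319B, deposits −319B.
Currency withdrawal 273.5 billion rupees: reserves −273.5B, deposits −273.5B.
Totals: Δreserves = −619.5B, Δdeposits = −592.5B.
Δrequired reserves = 8% × −592.5B = −47.4B.
Δexcess reserves = Δreserves − Δrequired = −619.5B − (−47.4B) = -572.1 billion.

-572.1 billion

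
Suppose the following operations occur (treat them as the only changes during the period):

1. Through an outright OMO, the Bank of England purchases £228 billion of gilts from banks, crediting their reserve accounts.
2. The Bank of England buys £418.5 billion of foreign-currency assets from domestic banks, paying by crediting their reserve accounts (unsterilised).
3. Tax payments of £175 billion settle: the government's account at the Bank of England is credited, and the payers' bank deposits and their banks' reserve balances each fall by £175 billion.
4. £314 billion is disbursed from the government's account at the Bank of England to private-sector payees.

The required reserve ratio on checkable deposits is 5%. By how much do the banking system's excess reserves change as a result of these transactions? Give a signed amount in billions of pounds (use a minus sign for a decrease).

+£778.55 billion

OMO purchase (from banks) £228 billion: reserves +£228B, deposits 0.
FX purchase £418.5 billion: reserves +£418.5B, deposits 0.
Government account inflow £175 billion: reserves −£175B, deposits −£175B.
Government spending £314 billion: reserves +£314B, deposits +£314B.
Totals: Δreserves = +£785.5B, Δdeposits = +£139B.
Δrequired reserves = 5% × +£139B = +£6.95B.
Δexcess reserves = Δreserves − Δrequired = +£785.5B − (+£6.95B) = +£778.55 billion.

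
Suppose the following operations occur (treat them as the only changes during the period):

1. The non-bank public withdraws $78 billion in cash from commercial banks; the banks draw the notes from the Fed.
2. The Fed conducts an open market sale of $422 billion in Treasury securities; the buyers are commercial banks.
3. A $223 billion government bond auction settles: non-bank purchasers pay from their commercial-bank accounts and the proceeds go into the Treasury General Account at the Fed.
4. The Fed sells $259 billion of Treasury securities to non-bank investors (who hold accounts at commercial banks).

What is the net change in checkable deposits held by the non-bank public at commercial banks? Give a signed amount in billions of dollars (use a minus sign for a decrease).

-$560 billion

Fed balance sheet:
  Assets:      Securities −$681B
  Liabilities: Bank reserves −$982B, Currency in circulation +$78B, Government deposits +$223B
Commercial banking system:
  Assets:      Reserves at CB −$982B, Securities +$422B
  Liabilities: Checkable deposits −$560B
So the change in checkable deposits held by the non-bank public at commercial banks is -$560 billion.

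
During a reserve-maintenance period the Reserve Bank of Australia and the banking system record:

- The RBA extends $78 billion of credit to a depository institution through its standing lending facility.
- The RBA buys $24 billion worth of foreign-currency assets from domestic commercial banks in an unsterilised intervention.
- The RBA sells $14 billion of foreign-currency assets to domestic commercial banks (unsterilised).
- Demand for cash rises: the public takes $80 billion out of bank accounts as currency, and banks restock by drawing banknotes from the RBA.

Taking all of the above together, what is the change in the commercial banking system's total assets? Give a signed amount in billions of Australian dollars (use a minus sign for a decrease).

-$2 billion

Discount-window loan $78 billion: bank balance sheets expand → +$78B.
FX purchase $24 billion: just an asset swap on bank balance sheets → 0.
FX sale $14 billion: just an asset swap on bank balance sheets → 0.
Currency withdrawal $80 billion: bank balance sheets shrink → −$80B.
Net: 78 + 0 + 0 − 80 = -$2 billion.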